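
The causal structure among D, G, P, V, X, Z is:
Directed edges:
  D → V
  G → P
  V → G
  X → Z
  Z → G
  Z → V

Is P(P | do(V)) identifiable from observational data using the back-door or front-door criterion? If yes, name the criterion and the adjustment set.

desc(V)\{V}={G,P}; candidates ⊆ {D,X,Z}.
size 0: {}; under {} V still reaches {D,G,P,X,Z} ∋ P.
{Z}: V⊥P given {Z} in G with V→· removed — back-door holds.
P(P|do(V)) = Σ_{Z} P(P|V,Z)·P(Z).

P(P|do(V)): backdoor, adjust for {Z}.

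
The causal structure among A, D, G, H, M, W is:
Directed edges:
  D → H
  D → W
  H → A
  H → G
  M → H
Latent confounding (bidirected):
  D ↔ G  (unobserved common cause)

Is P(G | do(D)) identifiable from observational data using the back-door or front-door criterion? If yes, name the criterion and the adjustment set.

P(G|do(D)): frontdoor, adjust for {H}.

desc(D)\{D}={A,G,H,W}; candidates ⊆ {M}.
D↔G: latent back-door arc(s) into D.
size 0: {}; under {} D still reaches {G} ∋ G.
size 1: {M}; under {M} D still reaches {G} ∋ G.
D↔G cannot be blocked by any observed set — no back-door set.
{H}: (i) intercepts every directed D→G path; (ii) no back-door D→{H}; (iii) {D} blocks every back-door {H}→G. Front-door holds.
P(G|do(D)) = Σ_{H} P(H|D) Σ_{D'} P(G|H,D')P(D').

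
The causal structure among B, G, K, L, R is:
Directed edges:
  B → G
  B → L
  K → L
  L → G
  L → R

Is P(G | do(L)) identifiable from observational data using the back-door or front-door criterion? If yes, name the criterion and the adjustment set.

P(G|do(L)): backdoor, adjust for {B}.

desc(L)\{L}={G,R}; candidates ⊆ {B,K}.
size 0: {}; under {} L still reaches {B,G,K} ∋ G.
{B}: L⊥G given {B} in G with L→· removed — back-door holds.
P(G|do(L)) = Σ_{B} P(G|L,B)·P(B).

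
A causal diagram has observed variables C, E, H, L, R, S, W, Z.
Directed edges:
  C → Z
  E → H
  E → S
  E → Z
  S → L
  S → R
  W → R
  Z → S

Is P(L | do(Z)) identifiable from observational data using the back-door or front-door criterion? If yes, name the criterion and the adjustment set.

P(L|do(Z)): backdoor, adjust for {E}.

desc(Z)\{Z}={L,R,S}; candidates ⊆ {C,E,H,W}.
size 0: {}; under {} Z still reaches {C,E,H,L,R,S} ∋ L.
{E}: Z⊥L given {E} in G with Z→· removed — back-door holds.
P(L|do(Z)) = Σ_{E} P(L|Z,E)·P(E).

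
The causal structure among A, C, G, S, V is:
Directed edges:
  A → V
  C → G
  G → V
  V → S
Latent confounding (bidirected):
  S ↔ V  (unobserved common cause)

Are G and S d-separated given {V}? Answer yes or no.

No — G and S are d-connected given {V}.

Bayes-Ball from G | {V} reaches {A,C,S}.
S ∈ reach(G|{V}) ⇒ G ⊥̸ S | {V}.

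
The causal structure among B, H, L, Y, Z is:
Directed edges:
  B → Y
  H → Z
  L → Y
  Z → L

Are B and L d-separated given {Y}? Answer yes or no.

No — B and L are d-connected given {Y}.

Bayes-Ball from B | {Y} reaches {H,L,Z}.
L ∈ reach(B|{Y}) ⇒ B ⊥̸ L | {Y}.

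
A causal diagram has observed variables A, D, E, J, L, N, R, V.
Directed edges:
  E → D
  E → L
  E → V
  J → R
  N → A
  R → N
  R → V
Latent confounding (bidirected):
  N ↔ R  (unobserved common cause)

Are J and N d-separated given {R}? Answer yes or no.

Bayes-Ball from J | {R} reaches {A,N}.
N ∈ reach(J|{R}) ⇒ J ⊥̸ N | {R}.

No — J and N are d-connected given {R}.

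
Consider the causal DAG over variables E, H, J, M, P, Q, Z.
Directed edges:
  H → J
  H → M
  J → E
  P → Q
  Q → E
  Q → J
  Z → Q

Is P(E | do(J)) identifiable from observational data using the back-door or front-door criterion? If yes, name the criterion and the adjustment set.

desc(J)\{J}={E}; candidates ⊆ {H,M,P,Q,Z}.
size 0: {}; under {} J still reaches {E,H,M,P,Q,Z} ∋ E.
{Q}: J⊥E given {Q} in G with J→· removed — back-door holds.
P(E|do(J)) = Σ_{Q} P(E|J,Q)·P(Q).

P(E|do(J)): backdoor, adjust for {Q}.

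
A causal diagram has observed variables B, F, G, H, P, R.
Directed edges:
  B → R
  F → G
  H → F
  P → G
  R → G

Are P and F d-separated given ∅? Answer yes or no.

Yes — P ⊥ F | ∅.

Bayes-Ball from P | ∅ reaches {G}.
F ∉ reach(P|∅) ⇒ P ⊥ F | ∅.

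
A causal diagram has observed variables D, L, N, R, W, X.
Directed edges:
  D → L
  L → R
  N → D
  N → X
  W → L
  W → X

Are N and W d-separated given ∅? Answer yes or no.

Yes — N ⊥ W | ∅.

Bayes-Ball from N | ∅ reaches {D,L,R,X}.
W ∉ reach(N|∅) ⇒ N ⊥ W | ∅.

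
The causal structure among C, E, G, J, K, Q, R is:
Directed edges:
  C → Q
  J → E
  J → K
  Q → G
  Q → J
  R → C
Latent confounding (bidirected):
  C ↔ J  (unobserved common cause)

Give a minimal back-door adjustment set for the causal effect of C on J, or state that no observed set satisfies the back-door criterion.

desc(C)\{C}={E,G,J,K,Q}; candidates ⊆ {R}.
C↔J: latent back-door arc(s) into C.
size 0: {}; under {} C still reaches {E,J,K,R} ∋ J.
size 1: {R}; under {R} C still reaches {E,J,K} ∋ J.
C↔J cannot be blocked by any observed set — no back-door set.

C→J: no observed back-door set.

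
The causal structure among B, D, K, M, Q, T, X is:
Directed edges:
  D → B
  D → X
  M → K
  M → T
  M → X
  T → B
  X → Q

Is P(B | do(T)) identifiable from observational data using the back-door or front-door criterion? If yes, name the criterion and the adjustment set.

desc(T)\{T}={B}; candidates ⊆ {D,K,M,Q,X}.
∅: T⊥B given ∅ in G with T→· removed — back-door holds.
P(B|do(T)) = P(B|T) — no adjustment needed.

P(B|do(T)): backdoor, adjust for ∅.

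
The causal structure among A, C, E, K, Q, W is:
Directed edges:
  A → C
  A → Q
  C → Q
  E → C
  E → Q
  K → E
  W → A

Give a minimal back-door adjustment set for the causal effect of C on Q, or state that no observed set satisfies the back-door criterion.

desc(C)\{C}={Q}; candidates ⊆ {A,E,K,W}.
size 0: {}; under {} C still reaches {A,E,K,Q,W} ∋ Q.
size 1: {A}, {E}, {K} …(+1); under {A} C still reaches {E,K,Q} ∋ Q.
{A,E}: C⊥Q given {A,E} in G with C→· removed — back-door holds.

C→Q: minimal back-door set {A, E}.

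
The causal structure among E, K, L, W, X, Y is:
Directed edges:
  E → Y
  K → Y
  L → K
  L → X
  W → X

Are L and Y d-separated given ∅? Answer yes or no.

No — L and Y are d-connected given ∅.

Bayes-Ball from L | ∅ reaches {K,X,Y}.
Y ∈ reach(L|∅) ⇒ L ⊥̸ Y | ∅.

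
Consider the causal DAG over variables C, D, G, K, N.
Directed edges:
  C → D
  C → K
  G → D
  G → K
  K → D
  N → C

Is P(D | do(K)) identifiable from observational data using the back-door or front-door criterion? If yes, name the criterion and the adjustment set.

P(D|do(K)): backdoor, adjust for {C, G}.

desc(K)\{K}={D}; candidates ⊆ {C,G,N}.
size 0: {}; under {} K still reaches {C,D,G,N} ∋ D.
size 1: {C}, {G}, {N}; under {C} K still reaches {D,G} ∋ D.
{C,G}: K⊥D given {C,G} in G with K→· removed — back-door holds.
P(D|do(K)) = Σ_{C,G} P(D|K,C,G)·P(C,G).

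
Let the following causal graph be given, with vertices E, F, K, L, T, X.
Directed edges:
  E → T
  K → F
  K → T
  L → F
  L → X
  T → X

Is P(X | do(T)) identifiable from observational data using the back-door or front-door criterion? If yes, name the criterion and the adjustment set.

desc(T)\{T}={X}; candidates ⊆ {E,F,K,L}.
∅: T⊥X given ∅ in G with T→· removed — back-door holds.
P(X|do(T)) = P(X|T) — no adjustment needed.

P(X|do(T)): backdoor, adjust for ∅.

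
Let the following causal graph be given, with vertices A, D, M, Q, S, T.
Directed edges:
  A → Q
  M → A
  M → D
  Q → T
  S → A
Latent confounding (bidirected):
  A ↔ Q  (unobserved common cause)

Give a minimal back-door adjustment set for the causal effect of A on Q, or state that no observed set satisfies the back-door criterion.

A→Q: no observed back-door set.

desc(A)\{A}={Q,T}; candidates ⊆ {D,M,S}.
A↔Q: latent back-door arc(s) into A.
size 0: {}; under {} A still reaches {D,M,Q,S,T} ∋ Q.
size 1: {D}, {M}, {S}; under {D} A still reaches {M,Q,S,T} ∋ Q.
size 2: {D,M}, {D,S}, {M,S}; under {D,M} A still reaches {Q,S,T} ∋ Q.
A↔Q cannot be blocked by any observed set — no back-door set.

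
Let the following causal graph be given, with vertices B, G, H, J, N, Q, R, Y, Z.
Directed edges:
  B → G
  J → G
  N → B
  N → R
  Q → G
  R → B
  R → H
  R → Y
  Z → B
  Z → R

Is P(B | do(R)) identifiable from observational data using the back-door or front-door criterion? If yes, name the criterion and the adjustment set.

P(B|do(R)): backdoor, adjust for {N, Z}.

desc(R)\{R}={B,G,H,Y}; candidates ⊆ {J,N,Q,Z}.
size 0: {}; under {} R still reaches {B,G,N,Z} ∋ B.
size 1: {J}, {N}, {Q} …(+1); under {J} R still reaches {B,G,N,Z} ∋ B.
{N,Z}: R⊥B given {N,Z} in G with R→· removed — back-door holds.
P(B|do(R)) = Σ_{N,Z} P(B|R,N,Z)·P(N,Z).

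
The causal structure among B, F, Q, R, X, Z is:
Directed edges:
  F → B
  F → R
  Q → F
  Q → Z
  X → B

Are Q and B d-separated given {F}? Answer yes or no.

Bayes-Ball from Q | {F} reaches {Z}.
B ∉ reach(Q|{F}) ⇒ Q ⊥ B | {F}.

Yes — Q ⊥ B | {F}.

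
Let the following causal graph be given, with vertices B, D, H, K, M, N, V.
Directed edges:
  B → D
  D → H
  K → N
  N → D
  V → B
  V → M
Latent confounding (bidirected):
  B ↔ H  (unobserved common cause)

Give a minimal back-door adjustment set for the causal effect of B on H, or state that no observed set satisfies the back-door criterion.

desc(B)\{B}={D,H}; candidates ⊆ {K,M,N,V}.
B↔H: latent back-door arc(s) into B.
size 0: {}; under {} B still reaches {H,M,V} ∋ H.
size 1: {K}, {M}, {N} …(+1); under {K} B still reaches {H,M,V} ∋ H.
size 2: {K,M}, {K,N}, {K,V} …(+3); under {K,M} B still reaches {H,V} ∋ H.
B↔H cannot be blocked by any observed set — no back-door set.

B→H: no observed back-door set.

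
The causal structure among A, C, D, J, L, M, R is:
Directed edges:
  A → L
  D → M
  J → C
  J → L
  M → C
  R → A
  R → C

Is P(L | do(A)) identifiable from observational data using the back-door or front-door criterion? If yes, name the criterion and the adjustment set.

P(L|do(A)): backdoor, adjust for ∅.

desc(A)\{A}={L}; candidates ⊆ {C,D,J,M,R}.
∅: A⊥L given ∅ in G with A→· removed — back-door holds.
P(L|do(A)) = P(L|A) — no adjustment needed.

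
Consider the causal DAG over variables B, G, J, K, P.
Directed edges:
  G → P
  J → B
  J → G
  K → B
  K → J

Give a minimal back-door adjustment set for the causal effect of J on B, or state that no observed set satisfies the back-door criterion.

desc(J)\{J}={B,G,P}; candidates ⊆ {K}.
size 0: {}; under {} J still reaches {B,K} ∋ B.
{K}: J⊥B given {K} in G with J→· removed — back-door holds.

J→B: minimal back-door set {K}.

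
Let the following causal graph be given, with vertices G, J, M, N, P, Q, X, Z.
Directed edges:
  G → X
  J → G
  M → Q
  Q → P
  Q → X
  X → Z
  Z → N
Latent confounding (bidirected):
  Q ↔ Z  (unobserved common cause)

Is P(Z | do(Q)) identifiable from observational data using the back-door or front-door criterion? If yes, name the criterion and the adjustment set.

desc(Q)\{Q}={N,P,X,Z}; candidates ⊆ {G,J,M}.
Q↔Z: latent back-door arc(s) into Q.
size 0: {}; under {} Q still reaches {M,N,Z} ∋ Z.
size 1: {G}, {J}, {M}; under {G} Q still reaches {M,N,Z} ∋ Z.
size 2: {G,J}, {G,M}, {J,M}; under {G,J} Q still reaches {M,N,Z} ∋ Z.
Q↔Z cannot be blocked by any observed set — no back-door set.
{X}: (i) intercepts every directed Q→Z path; (ii) no back-door Q→{X}; (iii) {Q} blocks every back-door {X}→Z. Front-door holds.
P(Z|do(Q)) = Σ_{X} P(X|Q) Σ_{Q'} P(Z|X,Q')P(Q').

P(Z|do(Q)): frontdoor, adjust for {X}.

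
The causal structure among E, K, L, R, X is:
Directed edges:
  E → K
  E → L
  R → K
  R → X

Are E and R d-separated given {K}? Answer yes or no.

Bayes-Ball from E | {K} reaches {L,R,X}.
R ∈ reach(E|{K}) ⇒ E ⊥̸ R | {K}.

No — E and R are d-connected given {K}.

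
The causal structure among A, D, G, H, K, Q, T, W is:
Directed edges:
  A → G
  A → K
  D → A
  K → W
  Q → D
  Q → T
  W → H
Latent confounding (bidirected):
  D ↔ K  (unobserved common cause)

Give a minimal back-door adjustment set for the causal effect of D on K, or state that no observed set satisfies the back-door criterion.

desc(D)\{D}={A,G,H,K,W}; candidates ⊆ {Q,T}.
D↔K: latent back-door arc(s) into D.
size 0: {}; under {} D still reaches {H,K,Q,T,W} ∋ K.
size 1: {Q}, {T}; under {Q} D still reaches {H,K,W} ∋ K.
size 2: {Q,T}; under {Q,T} D still reaches {H,K,W} ∋ K.
D↔K cannot be blocked by any observed set — no back-door set.

D→K: no observed back-door set.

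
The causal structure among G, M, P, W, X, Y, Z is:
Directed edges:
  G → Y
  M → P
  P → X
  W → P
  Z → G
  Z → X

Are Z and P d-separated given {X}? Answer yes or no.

No — Z and P are d-connected given {X}.

Bayes-Ball from Z | {X} reaches {G,M,P,W,Y}.
P ∈ reach(Z|{X}) ⇒ Z ⊥̸ P | {X}.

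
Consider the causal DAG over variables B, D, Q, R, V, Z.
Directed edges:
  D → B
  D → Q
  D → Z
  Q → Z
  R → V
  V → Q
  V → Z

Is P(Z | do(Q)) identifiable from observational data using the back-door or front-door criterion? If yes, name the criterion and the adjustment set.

P(Z|do(Q)): backdoor, adjust for {D, V}.

desc(Q)\{Q}={Z}; candidates ⊆ {B,D,R,V}.
size 0: {}; under {} Q still reaches {B,D,R,V,Z} ∋ Z.
size 1: {B}, {D}, {R} …(+1); under {B} Q still reaches {D,R,V,Z} ∋ Z.
{D,V}: Q⊥Z given {D,V} in G with Q→· removed — back-door holds.
P(Z|do(Q)) = Σ_{D,V} P(Z|Q,D,V)·P(D,V).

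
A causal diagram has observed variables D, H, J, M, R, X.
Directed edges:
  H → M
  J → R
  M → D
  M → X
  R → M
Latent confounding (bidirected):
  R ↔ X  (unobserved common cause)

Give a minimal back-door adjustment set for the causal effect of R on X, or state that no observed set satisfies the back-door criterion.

desc(R)\{R}={D,M,X}; candidates ⊆ {H,J}.
R↔X: latent back-door arc(s) into R.
size 0: {}; under {} R still reaches {J,X} ∋ X.
size 1: {H}, {J}; under {H} R still reaches {J,X} ∋ X.
size 2: {H,J}; under {H,J} R still reaches {X} ∋ X.
R↔X cannot be blocked by any observed set — no back-door set.

R→X: no observed back-door set.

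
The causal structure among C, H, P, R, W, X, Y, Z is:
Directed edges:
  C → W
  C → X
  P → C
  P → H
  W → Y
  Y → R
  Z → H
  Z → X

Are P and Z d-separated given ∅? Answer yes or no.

Yes — P ⊥ Z | ∅.

Bayes-Ball from P | ∅ reaches {C,H,R,W,X,Y}.
Z ∉ reach(P|∅) ⇒ P ⊥ Z | ∅.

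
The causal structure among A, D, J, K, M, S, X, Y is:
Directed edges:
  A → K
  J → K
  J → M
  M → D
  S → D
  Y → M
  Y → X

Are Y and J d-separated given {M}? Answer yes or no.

Bayes-Ball from Y | {M} reaches {J,K,X}.
J ∈ reach(Y|{M}) ⇒ Y ⊥̸ J | {M}.

No — Y and J are d-connected given {M}.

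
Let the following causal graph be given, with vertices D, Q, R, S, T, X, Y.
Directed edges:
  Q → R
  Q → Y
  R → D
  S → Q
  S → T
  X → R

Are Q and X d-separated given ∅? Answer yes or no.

Yes — Q ⊥ X | ∅.

Bayes-Ball from Q | ∅ reaches {D,R,S,T,Y}.
X ∉ reach(Q|∅) ⇒ Q ⊥ X | ∅.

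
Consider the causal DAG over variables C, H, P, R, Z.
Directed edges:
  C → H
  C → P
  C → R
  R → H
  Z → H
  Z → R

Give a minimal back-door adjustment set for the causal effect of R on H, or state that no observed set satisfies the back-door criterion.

desc(R)\{R}={H}; candidates ⊆ {C,P,Z}.
size 0: {}; under {} R still reaches {C,H,P,Z} ∋ H.
size 1: {C}, {P}, {Z}; under {C} R still reaches {H,Z} ∋ H.
{C,Z}: R⊥H given {C,Z} in G with R→· removed — back-door holds.

R→H: minimal back-door set {C, Z}.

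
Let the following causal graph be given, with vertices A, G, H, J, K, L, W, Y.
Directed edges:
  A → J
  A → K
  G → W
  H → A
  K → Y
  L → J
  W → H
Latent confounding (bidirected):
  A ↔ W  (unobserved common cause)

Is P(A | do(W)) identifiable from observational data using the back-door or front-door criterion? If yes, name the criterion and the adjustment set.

desc(W)\{W}={A,H,J,K,Y}; candidates ⊆ {G,L}.
W↔A: latent back-door arc(s) into W.
size 0: {}; under {} W still reaches {A,G,J,K,Y} ∋ A.
size 1: {G}, {L}; under {G} W still reaches {A,J,K,Y} ∋ A.
size 2: {G,L}; under {G,L} W still reaches {A,J,K,Y} ∋ A.
W↔A cannot be blocked by any observed set — no back-door set.
{H}: (i) intercepts every directed W→A path; (ii) no back-door W→{H}; (iii) {W} blocks every back-door {H}→A. Front-door holds.
P(A|do(W)) = Σ_{H} P(H|W) Σ_{W'} P(A|H,W')P(W').

P(A|do(W)): frontdoor, adjust for {H}.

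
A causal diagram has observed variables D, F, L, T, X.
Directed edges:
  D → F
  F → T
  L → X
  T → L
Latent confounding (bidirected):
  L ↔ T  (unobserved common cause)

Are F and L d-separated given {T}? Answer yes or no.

No — F and L are d-connected given {T}.

Bayes-Ball from F | {T} reaches {D,L,X}.
L ∈ reach(F|{T}) ⇒ F ⊥̸ L | {T}.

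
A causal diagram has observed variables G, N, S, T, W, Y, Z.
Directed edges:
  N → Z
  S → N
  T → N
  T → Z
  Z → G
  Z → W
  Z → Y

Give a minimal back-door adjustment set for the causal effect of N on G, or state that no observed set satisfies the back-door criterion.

desc(N)\{N}={G,W,Y,Z}; candidates ⊆ {S,T}.
size 0: {}; under {} N still reaches {G,S,T,W,Y,Z} ∋ G.
{T}: N⊥G given {T} in G with N→· removed — back-door holds.

N→G: minimal back-door set {T}.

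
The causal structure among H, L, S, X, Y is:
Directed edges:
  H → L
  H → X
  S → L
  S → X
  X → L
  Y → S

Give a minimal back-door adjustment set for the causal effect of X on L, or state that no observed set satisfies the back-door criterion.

desc(X)\{X}={L}; candidates ⊆ {H,S,Y}.
size 0: {}; under {} X still reaches {H,L,S,Y} ∋ L.
size 1: {H}, {S}, {Y}; under {H} X still reaches {L,S,Y} ∋ L.
{H,S}: X⊥L given {H,S} in G with X→· removed — back-door holds.

X→L: minimal back-door set {H, S}.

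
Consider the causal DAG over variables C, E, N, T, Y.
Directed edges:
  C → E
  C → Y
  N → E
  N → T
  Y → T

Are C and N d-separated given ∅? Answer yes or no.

Yes — C ⊥ N | ∅.

Bayes-Ball from C | ∅ reaches {E,T,Y}.
N ∉ reach(C|∅) ⇒ C ⊥ N | ∅.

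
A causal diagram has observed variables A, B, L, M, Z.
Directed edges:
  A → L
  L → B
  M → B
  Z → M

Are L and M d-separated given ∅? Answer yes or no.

Yes — L ⊥ M | ∅.

Bayes-Ball from L | ∅ reaches {A,B}.
M ∉ reach(L|∅) ⇒ L ⊥ M | ∅.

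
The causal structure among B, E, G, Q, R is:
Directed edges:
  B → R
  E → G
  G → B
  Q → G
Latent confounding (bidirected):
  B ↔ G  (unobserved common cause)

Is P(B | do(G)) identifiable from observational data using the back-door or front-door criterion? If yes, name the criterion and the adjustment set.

P(B|do(G)): not identifiable (no BD/FD set).

desc(G)\{G}={B,R}; candidates ⊆ {E,Q}.
G↔B: latent back-door arc(s) into G.
size 0: {}; under {} G still reaches {B,E,Q,R} ∋ B.
size 1: {E}, {Q}; under {E} G still reaches {B,Q,R} ∋ B.
size 2: {E,Q}; under {E,Q} G still reaches {B,R} ∋ B.
G↔B cannot be blocked by any observed set — no back-door set.
No mediator lies on a directed G→…→B path.
Neither criterion identifies P(B|do(G)) in this graph.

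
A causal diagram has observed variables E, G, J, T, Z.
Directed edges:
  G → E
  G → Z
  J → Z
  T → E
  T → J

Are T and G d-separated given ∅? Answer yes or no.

Bayes-Ball from T | ∅ reaches {E,J,Z}.
G ∉ reach(T|∅) ⇒ T ⊥ G | ∅.

Yes — T ⊥ G | ∅.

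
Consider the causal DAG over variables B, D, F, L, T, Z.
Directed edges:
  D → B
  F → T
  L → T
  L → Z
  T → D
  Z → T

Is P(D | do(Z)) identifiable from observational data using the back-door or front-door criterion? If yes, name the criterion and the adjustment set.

desc(Z)\{Z}={B,D,T}; candidates ⊆ {F,L}.
size 0: {}; under {} Z still reaches {B,D,L,T} ∋ D.
{L}: Z⊥D given {L} in G with Z→· removed — back-door holds.
P(D|do(Z)) = Σ_{L} P(D|Z,L)·P(L).

P(D|do(Z)): backdoor, adjust for {L}.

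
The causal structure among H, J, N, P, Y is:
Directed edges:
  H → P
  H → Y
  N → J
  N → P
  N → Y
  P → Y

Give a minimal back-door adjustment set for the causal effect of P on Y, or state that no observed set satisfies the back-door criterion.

P→Y: minimal back-door set {H, N}.

desc(P)\{P}={Y}; candidates ⊆ {H,J,N}.
size 0: {}; under {} P still reaches {H,J,N,Y} ∋ Y.
size 1: {H}, {J}, {N}; under {H} P still reaches {J,N,Y} ∋ Y.
{H,N}: P⊥Y given {H,N} in G with P→· removed — back-door holds.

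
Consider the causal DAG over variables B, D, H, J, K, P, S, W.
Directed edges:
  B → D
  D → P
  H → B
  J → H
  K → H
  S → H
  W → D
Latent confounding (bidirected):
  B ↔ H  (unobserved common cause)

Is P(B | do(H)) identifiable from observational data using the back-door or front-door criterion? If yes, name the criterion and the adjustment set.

desc(H)\{H}={B,D,P}; candidates ⊆ {J,K,S,W}.
H↔B: latent back-door arc(s) into H.
size 0: {}; under {} H still reaches {B,D,J,K,P,S} ∋ B.
size 1: {J}, {K}, {S} …(+1); under {J} H still reaches {B,D,K,P,S} ∋ B.
size 2: {J,K}, {J,S}, {J,W} …(+3); under {J,K} H still reaches {B,D,P,S} ∋ B.
H↔B cannot be blocked by any observed set — no back-door set.
No mediator lies on a directed H→…→B path.
Neither criterion identifies P(B|do(H)) in this graph.

P(B|do(H)): not identifiable (no BD/FD set).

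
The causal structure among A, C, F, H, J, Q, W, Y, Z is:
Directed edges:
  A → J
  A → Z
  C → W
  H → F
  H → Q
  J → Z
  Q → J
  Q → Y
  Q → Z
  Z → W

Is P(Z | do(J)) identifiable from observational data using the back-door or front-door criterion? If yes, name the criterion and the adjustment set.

desc(J)\{J}={W,Z}; candidates ⊆ {A,C,F,H,Q,Y}.
size 0: {}; under {} J still reaches {A,F,H,Q,W,Y,Z} ∋ Z.
size 1: {A}, {C}, {F} …(+3); under {A} J still reaches {F,H,Q,W,Y,Z} ∋ Z.
{A,Q}: J⊥Z given {A,Q} in G with J→· removed — back-door holds.
P(Z|do(J)) = Σ_{A,Q} P(Z|J,A,Q)·P(A,Q).

P(Z|do(J)): backdoor, adjust for {A, Q}.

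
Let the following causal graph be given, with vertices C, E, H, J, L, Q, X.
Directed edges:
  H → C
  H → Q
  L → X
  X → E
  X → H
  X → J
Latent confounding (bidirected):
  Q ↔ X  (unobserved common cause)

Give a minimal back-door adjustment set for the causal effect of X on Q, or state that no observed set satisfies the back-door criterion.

X→Q: no observed back-door set.

desc(X)\{X}={C,E,H,J,Q}; candidates ⊆ {L}.
X↔Q: latent back-door arc(s) into X.
size 0: {}; under {} X still reaches {L,Q} ∋ Q.
size 1: {L}; under {L} X still reaches {Q} ∋ Q.
X↔Q cannot be blocked by any observed set — no back-door set.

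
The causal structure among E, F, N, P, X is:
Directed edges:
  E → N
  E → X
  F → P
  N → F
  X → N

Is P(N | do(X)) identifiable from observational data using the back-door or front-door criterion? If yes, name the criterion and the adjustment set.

P(N|do(X)): backdoor, adjust for {E}.

desc(X)\{X}={F,N,P}; candidates ⊆ {E}.
size 0: {}; under {} X still reaches {E,F,N,P} ∋ N.
{E}: X⊥N given {E} in G with X→· removed — back-door holds.
P(N|do(X)) = Σ_{E} P(N|X,E)·P(E).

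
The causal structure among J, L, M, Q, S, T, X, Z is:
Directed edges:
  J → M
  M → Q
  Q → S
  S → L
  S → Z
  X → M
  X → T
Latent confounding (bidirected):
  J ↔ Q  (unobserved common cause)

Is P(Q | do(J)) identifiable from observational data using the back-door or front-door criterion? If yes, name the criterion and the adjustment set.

P(Q|do(J)): frontdoor, adjust for {M}.

desc(J)\{J}={L,M,Q,S,Z}; candidates ⊆ {T,X}.
J↔Q: latent back-door arc(s) into J.
size 0: {}; under {} J still reaches {L,Q,S,Z} ∋ Q.
size 1: {T}, {X}; under {T} J still reaches {L,Q,S,Z} ∋ Q.
size 2: {T,X}; under {T,X} J still reaches {L,Q,S,Z} ∋ Q.
J↔Q cannot be blocked by any observed set — no back-door set.
{M}: (i) intercepts every directed J→Q path; (ii) no back-door J→{M}; (iii) {J} blocks every back-door {M}→Q. Front-door holds.
P(Q|do(J)) = Σ_{M} P(M|J) Σ_{J'} P(Q|M,J')P(J').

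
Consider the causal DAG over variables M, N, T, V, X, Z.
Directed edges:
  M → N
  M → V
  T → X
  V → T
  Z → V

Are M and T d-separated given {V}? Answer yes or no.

Bayes-Ball from M | {V} reaches {N,Z}.
T ∉ reach(M|{V}) ⇒ M ⊥ T | {V}.

Yes — M ⊥ T | {V}.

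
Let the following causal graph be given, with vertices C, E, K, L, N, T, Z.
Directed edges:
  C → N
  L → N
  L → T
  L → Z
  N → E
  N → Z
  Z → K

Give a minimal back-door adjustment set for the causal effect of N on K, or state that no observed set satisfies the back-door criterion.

desc(N)\{N}={E,K,Z}; candidates ⊆ {C,L,T}.
size 0: {}; under {} N still reaches {C,K,L,T,Z} ∋ K.
{L}: N⊥K given {L} in G with N→· removed — back-door holds.

N→K: minimal back-door set {L}.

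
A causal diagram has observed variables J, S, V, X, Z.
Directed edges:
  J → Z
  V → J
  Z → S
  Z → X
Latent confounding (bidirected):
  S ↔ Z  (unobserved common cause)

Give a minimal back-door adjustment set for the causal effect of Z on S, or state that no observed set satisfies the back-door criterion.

desc(Z)\{Z}={S,X}; candidates ⊆ {J,V}.
Z↔S: latent back-door arc(s) into Z.
size 0: {}; under {} Z still reaches {J,S,V} ∋ S.
size 1: {J}, {V}; under {J} Z still reaches {S} ∋ S.
size 2: {J,V}; under {J,V} Z still reaches {S} ∋ S.
Z↔S cannot be blocked by any observed set — no back-door set.

Z→S: no observed back-door set.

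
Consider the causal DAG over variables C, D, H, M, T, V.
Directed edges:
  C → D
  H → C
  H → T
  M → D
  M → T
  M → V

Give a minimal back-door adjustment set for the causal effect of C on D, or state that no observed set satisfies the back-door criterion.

C→D: minimal back-door set ∅.

desc(C)\{C}={D}; candidates ⊆ {H,M,T,V}.
∅: C⊥D given ∅ in G with C→· removed — back-door holds.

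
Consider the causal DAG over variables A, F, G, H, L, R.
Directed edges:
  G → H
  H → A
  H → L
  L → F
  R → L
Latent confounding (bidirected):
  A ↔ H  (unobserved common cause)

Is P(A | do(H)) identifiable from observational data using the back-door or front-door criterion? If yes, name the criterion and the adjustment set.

desc(H)\{H}={A,F,L}; candidates ⊆ {G,R}.
H↔A: latent back-door arc(s) into H.
size 0: {}; under {} H still reaches {A,G} ∋ A.
size 1: {G}, {R}; under {G} H still reaches {A} ∋ A.
size 2: {G,R}; under {G,R} H still reaches {A} ∋ A.
H↔A cannot be blocked by any observed set — no back-door set.
No mediator lies on a directed H→…→A path.
Neither criterion identifies P(A|do(H)) in this graph.

P(A|do(H)): not identifiable (no BD/FD set).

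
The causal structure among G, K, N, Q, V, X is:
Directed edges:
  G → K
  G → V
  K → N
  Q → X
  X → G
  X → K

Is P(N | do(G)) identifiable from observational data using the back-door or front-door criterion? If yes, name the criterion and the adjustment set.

desc(G)\{G}={K,N,V}; candidates ⊆ {Q,X}.
size 0: {}; under {} G still reaches {K,N,Q,X} ∋ N.
{X}: G⊥N given {X} in G with G→· removed — back-door holds.
P(N|do(G)) = Σ_{X} P(N|G,X)·P(X).

P(N|do(G)): backdoor, adjust for {X}.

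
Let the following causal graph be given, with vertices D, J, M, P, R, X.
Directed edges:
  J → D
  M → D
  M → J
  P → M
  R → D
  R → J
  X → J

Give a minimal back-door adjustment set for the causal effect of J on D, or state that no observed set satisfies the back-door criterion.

J→D: minimal back-door set {M, R}.

desc(J)\{J}={D}; candidates ⊆ {M,P,R,X}.
size 0: {}; under {} J still reaches {D,M,P,R,X} ∋ D.
size 1: {M}, {P}, {R} …(+1); under {M} J still reaches {D,R,X} ∋ D.
{M,R}: J⊥D given {M,R} in G with J→· removed — back-door holds.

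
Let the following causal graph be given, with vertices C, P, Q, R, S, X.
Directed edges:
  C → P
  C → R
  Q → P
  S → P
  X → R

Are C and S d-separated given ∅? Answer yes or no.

Bayes-Ball from C | ∅ reaches {P,R}.
S ∉ reach(C|∅) ⇒ C ⊥ S | ∅.

Yes — C ⊥ S | ∅.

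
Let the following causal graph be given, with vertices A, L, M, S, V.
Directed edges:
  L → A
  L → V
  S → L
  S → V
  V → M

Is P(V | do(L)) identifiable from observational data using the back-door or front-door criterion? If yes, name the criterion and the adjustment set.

desc(L)\{L}={A,M,V}; candidates ⊆ {S}.
size 0: {}; under {} L still reaches {M,S,V} ∋ V.
{S}: L⊥V given {S} in G with L→· removed — back-door holds.
P(V|do(L)) = Σ_{S} P(V|L,S)·P(S).

P(V|do(L)): backdoor, adjust for {S}.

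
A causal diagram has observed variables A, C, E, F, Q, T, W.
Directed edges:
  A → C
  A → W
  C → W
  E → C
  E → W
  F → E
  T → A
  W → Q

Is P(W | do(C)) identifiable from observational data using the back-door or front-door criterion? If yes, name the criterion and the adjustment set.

desc(C)\{C}={Q,W}; candidates ⊆ {A,E,F,T}.
size 0: {}; under {} C still reaches {A,E,F,Q,T,W} ∋ W.
size 1: {A}, {E}, {F} …(+1); under {A} C still reaches {E,F,Q,W} ∋ W.
{A,E}: C⊥W given {A,E} in G with C→· removed — back-door holds.
P(W|do(C)) = Σ_{A,E} P(W|C,A,E)·P(A,E).

P(W|do(C)): backdoor, adjust for {A, E}.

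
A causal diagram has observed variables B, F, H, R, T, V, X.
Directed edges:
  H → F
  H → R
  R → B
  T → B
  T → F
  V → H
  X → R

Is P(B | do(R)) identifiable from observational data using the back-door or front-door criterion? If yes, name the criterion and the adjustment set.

P(B|do(R)): backdoor, adjust for ∅.

desc(R)\{R}={B}; candidates ⊆ {F,H,T,V,X}.
∅: R⊥B given ∅ in G with R→· removed — back-door holds.
P(B|do(R)) = P(B|R) — no adjustment needed.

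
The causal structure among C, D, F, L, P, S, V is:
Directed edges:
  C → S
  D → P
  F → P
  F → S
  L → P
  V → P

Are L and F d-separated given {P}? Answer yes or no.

No — L and F are d-connected given {P}.

Bayes-Ball from L | {P} reaches {D,F,S,V}.
F ∈ reach(L|{P}) ⇒ L ⊥̸ F | {P}.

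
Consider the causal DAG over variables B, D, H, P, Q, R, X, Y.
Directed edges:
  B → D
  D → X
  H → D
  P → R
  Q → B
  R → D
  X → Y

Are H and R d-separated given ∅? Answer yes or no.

Bayes-Ball from H | ∅ reaches {D,X,Y}.
R ∉ reach(H|∅) ⇒ H ⊥ R | ∅.

Yes — H ⊥ R | ∅.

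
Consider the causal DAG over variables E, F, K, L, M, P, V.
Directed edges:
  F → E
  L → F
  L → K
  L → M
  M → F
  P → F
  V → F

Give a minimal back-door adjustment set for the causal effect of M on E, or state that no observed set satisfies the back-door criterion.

desc(M)\{M}={E,F}; candidates ⊆ {K,L,P,V}.
size 0: {}; under {} M still reaches {E,F,K,L} ∋ E.
{L}: M⊥E given {L} in G with M→· removed — back-door holds.

M→E: minimal back-door set {L}.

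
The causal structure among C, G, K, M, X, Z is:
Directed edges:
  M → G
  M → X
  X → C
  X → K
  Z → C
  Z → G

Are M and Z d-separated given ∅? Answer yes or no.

Bayes-Ball from M | ∅ reaches {C,G,K,X}.
Z ∉ reach(M|∅) ⇒ M ⊥ Z | ∅.

Yes — M ⊥ Z | ∅.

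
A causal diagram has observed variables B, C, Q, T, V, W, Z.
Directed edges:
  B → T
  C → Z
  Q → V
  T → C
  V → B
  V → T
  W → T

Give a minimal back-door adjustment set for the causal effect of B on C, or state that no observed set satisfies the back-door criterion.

B→C: minimal back-door set {V}.

desc(B)\{B}={C,T,Z}; candidates ⊆ {Q,V,W}.
size 0: {}; under {} B still reaches {C,Q,T,V,Z} ∋ C.
{V}: B⊥C given {V} in G with B→· removed — back-door holds.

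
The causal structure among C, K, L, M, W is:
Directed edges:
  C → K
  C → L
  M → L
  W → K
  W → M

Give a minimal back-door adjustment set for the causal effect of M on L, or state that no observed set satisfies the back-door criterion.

desc(M)\{M}={L}; candidates ⊆ {C,K,W}.
∅: M⊥L given ∅ in G with M→· removed — back-door holds.

M→L: minimal back-door set ∅.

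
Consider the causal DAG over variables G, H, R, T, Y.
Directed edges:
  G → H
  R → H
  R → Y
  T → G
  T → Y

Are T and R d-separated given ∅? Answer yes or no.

Bayes-Ball from T | ∅ reaches {G,H,Y}.
R ∉ reach(T|∅) ⇒ T ⊥ R | ∅.

Yes — T ⊥ R | ∅.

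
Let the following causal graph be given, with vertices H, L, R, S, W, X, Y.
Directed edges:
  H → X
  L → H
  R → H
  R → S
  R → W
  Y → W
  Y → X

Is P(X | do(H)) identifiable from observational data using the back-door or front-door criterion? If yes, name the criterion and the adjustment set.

desc(H)\{H}={X}; candidates ⊆ {L,R,S,W,Y}.
∅: H⊥X given ∅ in G with H→· removed — back-door holds.
P(X|do(H)) = P(X|H) — no adjustment needed.

P(X|do(H)): backdoor, adjust for ∅.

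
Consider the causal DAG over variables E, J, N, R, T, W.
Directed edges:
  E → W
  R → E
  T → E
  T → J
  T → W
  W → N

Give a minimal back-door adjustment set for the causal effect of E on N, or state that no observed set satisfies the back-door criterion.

E→N: minimal back-door set {T}.

desc(E)\{E}={N,W}; candidates ⊆ {J,R,T}.
size 0: {}; under {} E still reaches {J,N,R,T,W} ∋ N.
{T}: E⊥N given {T} in G with E→· removed — back-door holds.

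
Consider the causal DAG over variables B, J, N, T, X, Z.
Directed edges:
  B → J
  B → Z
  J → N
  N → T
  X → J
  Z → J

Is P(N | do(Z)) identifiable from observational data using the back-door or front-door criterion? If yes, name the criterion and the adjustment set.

desc(Z)\{Z}={J,N,T}; candidates ⊆ {B,X}.
size 0: {}; under {} Z still reaches {B,J,N,T} ∋ N.
{B}: Z⊥N given {B} in G with Z→· removed — back-door holds.
P(N|do(Z)) = Σ_{B} P(N|Z,B)·P(B).

P(N|do(Z)): backdoor, adjust for {B}.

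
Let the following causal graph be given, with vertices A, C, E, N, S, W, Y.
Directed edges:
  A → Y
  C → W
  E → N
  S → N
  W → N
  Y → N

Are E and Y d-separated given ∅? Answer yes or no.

Yes — E ⊥ Y | ∅.

Bayes-Ball from E | ∅ reaches {N}.
Y ∉ reach(E|∅) ⇒ E ⊥ Y | ∅.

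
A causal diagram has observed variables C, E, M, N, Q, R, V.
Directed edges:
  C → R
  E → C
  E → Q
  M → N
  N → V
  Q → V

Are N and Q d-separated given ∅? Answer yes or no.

Yes — N ⊥ Q | ∅.

Bayes-Ball from N | ∅ reaches {M,V}.
Q ∉ reach(N|∅) ⇒ N ⊥ Q | ∅.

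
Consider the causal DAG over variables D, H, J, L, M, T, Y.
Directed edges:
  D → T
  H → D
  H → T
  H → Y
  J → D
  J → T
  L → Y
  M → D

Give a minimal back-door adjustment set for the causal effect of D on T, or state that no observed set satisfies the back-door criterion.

desc(D)\{D}={T}; candidates ⊆ {H,J,L,M,Y}.
size 0: {}; under {} D still reaches {H,J,M,T,Y} ∋ T.
size 1: {H}, {J}, {L} …(+2); under {H} D still reaches {J,M,T} ∋ T.
{H,J}: D⊥T given {H,J} in G with D→· removed — back-door holds.

D→T: minimal back-door set {H, J}.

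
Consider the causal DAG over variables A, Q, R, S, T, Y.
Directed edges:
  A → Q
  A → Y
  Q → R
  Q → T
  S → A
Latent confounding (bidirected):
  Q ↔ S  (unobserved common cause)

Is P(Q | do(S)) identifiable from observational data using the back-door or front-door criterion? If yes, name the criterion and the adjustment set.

desc(S)\{S}={A,Q,R,T,Y}; candidates ⊆ {—}.
S↔Q: latent back-door arc(s) into S.
size 0: {}; under {} S still reaches {Q,R,T} ∋ Q.
S↔Q cannot be blocked by any observed set — no back-door set.
{A}: (i) intercepts every directed S→Q path; (ii) no back-door S→{A}; (iii) {S} blocks every back-door {A}→Q. Front-door holds.
P(Q|do(S)) = Σ_{A} P(A|S) Σ_{S'} P(Q|A,S')P(S').

P(Q|do(S)): frontdoor, adjust for {A}.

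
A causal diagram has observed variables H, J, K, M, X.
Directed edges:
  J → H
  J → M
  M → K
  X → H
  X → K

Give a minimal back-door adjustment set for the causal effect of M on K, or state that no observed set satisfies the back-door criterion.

desc(M)\{M}={K}; candidates ⊆ {H,J,X}.
∅: M⊥K given ∅ in G with M→· removed — back-door holds.

M→K: minimal back-door set ∅.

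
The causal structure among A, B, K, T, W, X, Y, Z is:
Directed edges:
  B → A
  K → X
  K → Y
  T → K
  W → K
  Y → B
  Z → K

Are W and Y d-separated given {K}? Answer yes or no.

Bayes-Ball from W | {K} reaches {T,Z}.
Y ∉ reach(W|{K}) ⇒ W ⊥ Y | {K}.

Yes — W ⊥ Y | {K}.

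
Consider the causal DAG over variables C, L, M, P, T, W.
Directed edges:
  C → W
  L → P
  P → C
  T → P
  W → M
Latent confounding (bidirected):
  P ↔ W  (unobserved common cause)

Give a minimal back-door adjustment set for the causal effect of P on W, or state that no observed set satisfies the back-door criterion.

P→W: no observed back-door set.

desc(P)\{P}={C,M,W}; candidates ⊆ {L,T}.
P↔W: latent back-door arc(s) into P.
size 0: {}; under {} P still reaches {L,M,T,W} ∋ W.
size 1: {L}, {T}; under {L} P still reaches {M,T,W} ∋ W.
size 2: {L,T}; under {L,T} P still reaches {M,W} ∋ W.
P↔W cannot be blocked by any observed set — no back-door set.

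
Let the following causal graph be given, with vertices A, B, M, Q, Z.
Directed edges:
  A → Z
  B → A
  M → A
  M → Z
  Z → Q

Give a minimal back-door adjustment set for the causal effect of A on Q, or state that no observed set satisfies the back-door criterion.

desc(A)\{A}={Q,Z}; candidates ⊆ {B,M}.
size 0: {}; under {} A still reaches {B,M,Q,Z} ∋ Q.
{M}: A⊥Q given {M} in G with A→· removed — back-door holds.

A→Q: minimal back-door set {M}.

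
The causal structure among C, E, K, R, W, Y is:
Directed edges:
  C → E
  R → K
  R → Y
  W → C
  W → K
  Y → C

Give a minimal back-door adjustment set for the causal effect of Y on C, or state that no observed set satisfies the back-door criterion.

Y→C: minimal back-door set ∅.

desc(Y)\{Y}={C,E}; candidates ⊆ {K,R,W}.
∅: Y⊥C given ∅ in G with Y→· removed — back-door holds.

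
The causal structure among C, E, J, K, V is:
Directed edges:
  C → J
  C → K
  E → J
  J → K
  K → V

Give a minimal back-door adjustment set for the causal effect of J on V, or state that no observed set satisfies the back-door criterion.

desc(J)\{J}={K,V}; candidates ⊆ {C,E}.
size 0: {}; under {} J still reaches {C,E,K,V} ∋ V.
{C}: J⊥V given {C} in G with J→· removed — back-door holds.

J→V: minimal back-door set {C}.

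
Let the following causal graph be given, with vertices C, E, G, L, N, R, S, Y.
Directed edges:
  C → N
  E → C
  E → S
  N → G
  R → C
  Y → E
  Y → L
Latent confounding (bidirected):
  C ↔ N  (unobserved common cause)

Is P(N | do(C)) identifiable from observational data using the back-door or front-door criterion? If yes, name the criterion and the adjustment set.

P(N|do(C)): not identifiable (no BD/FD set).

desc(C)\{C}={G,N}; candidates ⊆ {E,L,R,S,Y}.
C↔N: latent back-door arc(s) into C.
size 0: {}; under {} C still reaches {E,G,L,N,R,S,Y} ∋ N.
size 1: {E}, {L}, {R} …(+2); under {E} C still reaches {G,N,R} ∋ N.
size 2: {E,L}, {E,R}, {E,S} …(+7); under {E,L} C still reaches {G,N,R} ∋ N.
C↔N cannot be blocked by any observed set — no back-door set.
No mediator lies on a directed C→…→N path.
Neither criterion identifies P(N|do(C)) in this graph.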